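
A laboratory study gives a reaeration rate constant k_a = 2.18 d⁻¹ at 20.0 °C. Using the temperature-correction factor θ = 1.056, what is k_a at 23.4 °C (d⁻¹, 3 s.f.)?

k_a(T₂) = k_a(T₁) · θ^(T₂−T₁) = 2.18 × 1.056^(23.4−20.0)
= 2.18 × 1.056^3.40 = 2.18 × 1.204 = 2.624 d⁻¹.

k_a ≈ 2.62 d⁻¹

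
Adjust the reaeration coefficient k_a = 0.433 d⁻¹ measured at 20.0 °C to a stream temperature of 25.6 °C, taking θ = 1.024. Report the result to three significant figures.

k_a(T₂) = k_a(T₁) · θ^(T₂−T₁) = 0.433 × 1.024^(25.6−20.0)
= 0.433 × 1.024^5.60 = 0.433 × 1.142 = 0.4945 d⁻¹.

k_a ≈ 0.495 d⁻¹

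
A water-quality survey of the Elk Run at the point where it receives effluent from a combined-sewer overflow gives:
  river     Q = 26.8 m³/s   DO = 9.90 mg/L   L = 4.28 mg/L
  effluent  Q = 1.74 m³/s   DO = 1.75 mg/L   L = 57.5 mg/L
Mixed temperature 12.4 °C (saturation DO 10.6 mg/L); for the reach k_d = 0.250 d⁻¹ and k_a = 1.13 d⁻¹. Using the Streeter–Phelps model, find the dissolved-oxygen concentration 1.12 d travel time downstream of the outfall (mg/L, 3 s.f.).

DO ≈ 9.25 mg/L

Mixed DO = (26.8×9.90 + 1.74×1.75)/(26.8+1.74) = 268.4/28.54 = 9.403 mg/L.
Mixed L₀ = (26.8×4.28 + 1.74×57.5)/(28.54) = 214.8/28.54 = 7.525 mg/L.
Initial deficit D₀ = C_s − DO₀ = 10.6 − 9.403 = 1.197 mg/L.
D(1.12) = [0.250×7.525/(1.13−0.250)](e^(−0.250×1.12) − e^(−1.13×1.12)) + 1.197 e^(−1.13×1.12)
= 2.138 × (0.7558 − 0.2821) + 1.197 × 0.2821 = 1.350 mg/L.
DO = 10.6 − 1.350 = 9.250 mg/L.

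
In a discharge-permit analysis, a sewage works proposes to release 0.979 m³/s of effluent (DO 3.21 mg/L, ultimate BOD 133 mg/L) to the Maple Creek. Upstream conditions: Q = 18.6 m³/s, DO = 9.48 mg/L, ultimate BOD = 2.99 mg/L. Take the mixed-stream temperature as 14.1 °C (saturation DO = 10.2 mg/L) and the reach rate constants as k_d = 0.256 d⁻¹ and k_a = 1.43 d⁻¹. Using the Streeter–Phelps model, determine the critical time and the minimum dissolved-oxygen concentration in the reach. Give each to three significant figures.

t_c ≈ 0.876 d; minimum DO ≈ 8.84 mg/L

Mixed DO = (18.6×9.48 + 0.979×3.21)/(18.6+0.979) = 179.5/19.58 = 9.166 mg/L.
Mixed L₀ = (18.6×2.99 + 0.979×133)/(19.58) = 185.8/19.58 = 9.491 mg/L.
Initial deficit D₀ = C_s − DO₀ = 10.2 − 9.166 = 1.034 mg/L.
t_c = (1/1.174) ln[(1.43/0.256)(1 − 1.034×1.174/(0.256×9.491))] = 0.8518 × ln(2.796) = 0.8759 d.
D_c = (0.256/1.43) × 9.491 × e^(−0.256×0.8759) = 0.1790 × 9.491 × 0.7991 = 1.358 mg/L.
Minimum DO = 10.2 − 1.358 = 8.842 mg/L.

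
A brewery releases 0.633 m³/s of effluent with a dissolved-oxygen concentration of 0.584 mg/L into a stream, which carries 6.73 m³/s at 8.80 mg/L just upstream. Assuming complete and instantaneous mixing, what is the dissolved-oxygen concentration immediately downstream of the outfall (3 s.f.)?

Flow-weighted mixing: C = (Q_r C_r + Q_w C_w)/(Q_r + Q_w)
= (6.73×8.80 + 0.633×0.584)/(6.73 + 0.633) = 59.59/7.363 = 8.094 mg/L.

8.09 mg/L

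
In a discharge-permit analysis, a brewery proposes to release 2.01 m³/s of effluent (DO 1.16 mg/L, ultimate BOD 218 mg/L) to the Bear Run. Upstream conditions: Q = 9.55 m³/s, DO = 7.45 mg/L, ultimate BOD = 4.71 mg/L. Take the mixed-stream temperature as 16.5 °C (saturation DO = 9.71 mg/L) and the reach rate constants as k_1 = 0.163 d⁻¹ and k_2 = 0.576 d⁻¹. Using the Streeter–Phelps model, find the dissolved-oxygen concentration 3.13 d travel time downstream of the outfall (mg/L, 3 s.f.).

DO ≈ 1.97 mg/L

Mixed DO = (9.55×7.45 + 2.01×1.16)/(9.55+2.01) = 73.48/11.56 = 6.356 mg/L.
Mixed L₀ = (9.55×4.71 + 2.01×218)/(11.56) = 483.2/11.56 = 41.80 mg/L.
Initial deficit D₀ = C_s − DO₀ = 9.71 − 6.356 = 3.354 mg/L.
D(3.13) = [0.163×41.80/(0.576−0.163)](e^(−0.163×3.13) − e^(−0.576×3.13)) + 3.354 e^(−0.576×3.13)
= 16.50 × (0.6004 − 0.1648) + 3.354 × 0.1648 = 7.738 mg/L.
DO = 9.71 − 7.738 = 1.972 mg/L.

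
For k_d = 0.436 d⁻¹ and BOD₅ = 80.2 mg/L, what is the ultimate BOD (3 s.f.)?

L₀ ≈ 90.4 mg/L

BOD₅ = L₀(1 − e^(−5k_d)) ⇒ L₀ = BOD₅ / (1 − e^(−5×0.436))
= 80.2 / (1 − 0.1130) = 80.2 / 0.8870 = 90.42 mg/L.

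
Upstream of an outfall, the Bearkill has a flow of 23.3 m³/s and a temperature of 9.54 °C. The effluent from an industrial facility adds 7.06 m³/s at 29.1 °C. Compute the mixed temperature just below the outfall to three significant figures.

Flow-weighted mixing: C = (Q_r C_r + Q_w C_w)/(Q_r + Q_w)
= (23.3×9.54 + 7.06×29.1)/(23.3 + 7.06) = 427.7/30.36 = 14.09 °C.

14.1 °C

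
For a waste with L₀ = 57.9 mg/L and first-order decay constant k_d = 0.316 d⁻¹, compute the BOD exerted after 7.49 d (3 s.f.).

y ≈ 52.5 mg/L

y_t = L₀(1 − e^(−k_d t)) = 57.9 × (1 − e^(−0.316×7.49))
= 57.9 × (1 − 0.09378) = 57.9 × 0.9062 = 52.47 mg/L.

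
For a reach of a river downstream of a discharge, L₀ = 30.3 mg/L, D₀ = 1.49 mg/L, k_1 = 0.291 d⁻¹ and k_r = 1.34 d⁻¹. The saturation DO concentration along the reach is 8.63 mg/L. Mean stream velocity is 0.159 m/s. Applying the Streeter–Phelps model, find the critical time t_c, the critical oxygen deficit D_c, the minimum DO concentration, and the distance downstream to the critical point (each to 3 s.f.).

With k_r/k_1 = 4.605 and 1 − D₀(k_r−k_1)/(k_1 L₀) = 0.8227,
t_c = ln(4.605 × 0.8227) / (1.34 − 0.291) = ln(3.789) / 1.049 = 1.332/1.049 = 1.270 d.
D_c = (k_1/k_r) L₀ e^(−k_1 t_c) = (0.291/1.34) × 30.3 × e^(−0.291×1.270) = 0.2172 × 30.3 × 0.6911 = 4.547 mg/L.
Minimum DO = C_s − D_c = 8.63 − 4.547 = 4.083 mg/L.
x_c = v t_c = 0.159 m/s × 1.270 d × 86400 s/d = 17440 m ≈ 17.4 km.

t_c ≈ 1.27 d; D_c ≈ 4.55 mg/L; min DO ≈ 4.08 mg/L; x_c ≈ 17.4 km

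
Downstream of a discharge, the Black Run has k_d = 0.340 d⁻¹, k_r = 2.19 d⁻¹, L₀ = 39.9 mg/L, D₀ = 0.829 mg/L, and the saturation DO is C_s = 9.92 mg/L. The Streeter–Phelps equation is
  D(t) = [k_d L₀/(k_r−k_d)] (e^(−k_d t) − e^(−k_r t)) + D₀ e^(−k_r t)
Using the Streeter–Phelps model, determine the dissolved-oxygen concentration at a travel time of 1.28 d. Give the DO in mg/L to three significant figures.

k_d L₀/(k_r−k_d) = 0.340×39.9/(2.19−0.340) = 13.57/1.850 = 7.333 mg/L.
e^(−k_d t) = e^(−0.340×1.280) = 0.6471; e^(−k_r t) = e^(−2.19×1.280) = 0.06062.
D = 7.333 × (0.6471 − 0.06062) + 0.829 × 0.06062 = 4.301 + 0.05025 = 4.351 mg/L.
DO = C_s − D = 9.92 − 4.351 = 5.569 mg/L.

DO ≈ 5.57 mg/L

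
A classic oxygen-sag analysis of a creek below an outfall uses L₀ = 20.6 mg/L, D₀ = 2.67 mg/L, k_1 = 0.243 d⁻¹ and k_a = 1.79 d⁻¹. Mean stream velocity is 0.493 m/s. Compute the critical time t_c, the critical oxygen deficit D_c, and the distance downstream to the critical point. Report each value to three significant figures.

t_c ≈ 0.164 d; D_c ≈ 2.69 mg/L; x_c ≈ 6.97 km

t_c = [1/(k_a−k_1)] ln[(k_a/k_1)(1 − D₀(k_a−k_1)/(k_1 L₀))]
= [1/(1.79−0.243)] ln[(1.79/0.243)(1 − 2.67×1.547/(0.243×20.6))]
= (1/1.547) ln[7.366 × 0.1749] = 0.6464 × ln(1.288) = 0.6464 × 0.2531 = 0.1636 d.
L(t_c) = L₀ e^(−k_1 t_c) = 20.6 × 0.9610 = 19.80 mg/L, and at the critical point k_a D_c = k_1 L, so D_c = (0.243/1.79) × 19.80 = 2.688 mg/L.
x_c = v t_c = 0.493 m/s × 0.1636 d × 86400 s/d = 6970 m ≈ 6.97 km.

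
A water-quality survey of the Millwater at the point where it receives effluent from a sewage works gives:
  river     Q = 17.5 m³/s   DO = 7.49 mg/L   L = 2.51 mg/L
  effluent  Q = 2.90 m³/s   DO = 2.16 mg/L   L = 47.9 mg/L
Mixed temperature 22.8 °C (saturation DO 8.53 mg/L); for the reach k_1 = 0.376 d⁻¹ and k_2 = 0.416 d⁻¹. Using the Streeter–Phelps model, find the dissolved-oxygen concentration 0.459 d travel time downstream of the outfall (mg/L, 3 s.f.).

DO ≈ 5.76 mg/L

Mixed DO = (17.5×7.49 + 2.90×2.16)/(17.5+2.90) = 137.3/20.40 = 6.732 mg/L.
Mixed L₀ = (17.5×2.51 + 2.90×47.9)/(20.40) = 182.8/20.40 = 8.963 mg/L.
Initial deficit D₀ = C_s − DO₀ = 8.53 − 6.732 = 1.798 mg/L.
D(0.459) = [0.376×8.963/(0.416−0.376)](e^(−0.376×0.459) − e^(−0.416×0.459)) + 1.798 e^(−0.416×0.459)
= 84.25 × (0.8415 − 0.8262) + 1.798 × 0.8262 = 2.775 mg/L.
DO = 8.53 − 2.775 = 5.755 mg/L.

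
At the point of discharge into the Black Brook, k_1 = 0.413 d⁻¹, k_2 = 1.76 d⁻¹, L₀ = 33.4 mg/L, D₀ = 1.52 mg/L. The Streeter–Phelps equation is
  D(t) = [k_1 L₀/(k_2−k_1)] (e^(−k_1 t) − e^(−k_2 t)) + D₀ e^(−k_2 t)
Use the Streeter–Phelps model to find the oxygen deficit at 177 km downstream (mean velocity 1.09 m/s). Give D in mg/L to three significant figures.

D ≈ 4.39 mg/L

Travel time t = x/v = 177 km / (1.09 m/s) = 177000 m / 1.09 m/s = 162400 s = 1.879 d.
k_1 L₀/(k_2−k_1) = 0.413×33.4/(1.76−0.413) = 13.79/1.347 = 10.24 mg/L.
e^(−k_1 t) = e^(−0.413×1.879) = 0.4601; e^(−k_2 t) = e^(−1.76×1.879) = 0.03659.
D = 10.24 × (0.4601 − 0.03659) + 1.52 × 0.03659 = 4.337 + 0.05562 = 4.393 mg/L.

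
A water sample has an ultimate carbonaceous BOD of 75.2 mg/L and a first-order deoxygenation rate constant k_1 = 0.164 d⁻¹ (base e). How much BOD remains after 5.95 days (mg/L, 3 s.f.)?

L_t = L₀ e^(−k_1 t) = 75.2 × e^(−0.164×5.95) = 75.2 × 0.3769 = 28.34 mg/L.

L ≈ 28.3 mg/L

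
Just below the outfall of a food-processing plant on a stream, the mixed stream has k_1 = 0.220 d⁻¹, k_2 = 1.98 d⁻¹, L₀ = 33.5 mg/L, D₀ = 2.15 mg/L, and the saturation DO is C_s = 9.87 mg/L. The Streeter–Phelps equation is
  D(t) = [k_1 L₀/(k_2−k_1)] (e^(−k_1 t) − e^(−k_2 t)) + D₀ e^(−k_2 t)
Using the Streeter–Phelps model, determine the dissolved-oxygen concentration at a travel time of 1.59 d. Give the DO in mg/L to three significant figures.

DO ≈ 7.01 mg/L

k_1 L₀/(k_2−k_1) = 0.220×33.5/(1.98−0.220) = 7.370/1.760 = 4.188 mg/L.
e^(−k_1 t) = e^(−0.220×1.590) = 0.7048; e^(−k_2 t) = e^(−1.98×1.590) = 0.04293.
D = 4.188 × (0.7048 − 0.04293) + 2.15 × 0.04293 = 2.772 + 0.09230 = 2.864 mg/L.
DO = C_s − D = 9.87 − 2.864 = 7.006 mg/L.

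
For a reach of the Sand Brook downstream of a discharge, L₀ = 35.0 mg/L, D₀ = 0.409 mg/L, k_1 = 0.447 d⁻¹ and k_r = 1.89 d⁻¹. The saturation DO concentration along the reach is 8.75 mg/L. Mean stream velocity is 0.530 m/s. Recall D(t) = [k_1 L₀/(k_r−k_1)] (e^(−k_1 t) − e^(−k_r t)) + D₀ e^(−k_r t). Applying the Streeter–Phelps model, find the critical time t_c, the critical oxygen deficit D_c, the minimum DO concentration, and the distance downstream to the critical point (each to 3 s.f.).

t_c ≈ 0.973 d; D_c ≈ 5.36 mg/L; min DO ≈ 3.39 mg/L; x_c ≈ 44.5 km

At the critical point dD/dt = 0, so k_1 L₀ e^(−k_1 t) = k_r D. Substituting D(t) from the Streeter–Phelps equation and solving for t gives
t_c = ln[(k_r/k_1)(1 − D₀(k_r−k_1)/(k_1 L₀))] / (k_r−k_1).
Here k_r−k_1 = 1.443 d⁻¹ and 1 − D₀(k_r−k_1)/(k_1 L₀) = 1 − 0.409×1.443/(0.447×35.0) = 0.9623, so
t_c = ln(4.228 × 0.9623) / 1.443 = 1.403 / 1.443 = 0.9725 d.
L(t_c) = L₀ e^(−k_1 t_c) = 35.0 × 0.6475 = 22.66 mg/L, and at the critical point k_r D_c = k_1 L, so D_c = (0.447/1.89) × 22.66 = 5.359 mg/L.
Minimum DO = C_s − D_c = 8.75 − 5.359 = 3.391 mg/L.
x_c = v t_c = 0.530 m/s × 0.9725 d × 86400 s/d = 44530 m ≈ 44.5 km.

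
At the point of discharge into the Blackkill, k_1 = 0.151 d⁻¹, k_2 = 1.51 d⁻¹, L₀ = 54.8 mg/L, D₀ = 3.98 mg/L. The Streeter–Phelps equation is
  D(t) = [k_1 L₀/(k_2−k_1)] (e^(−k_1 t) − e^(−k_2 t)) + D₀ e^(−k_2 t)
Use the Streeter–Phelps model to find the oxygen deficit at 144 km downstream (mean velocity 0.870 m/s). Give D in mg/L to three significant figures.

D ≈ 4.44 mg/L

Travel time t = x/v = 144 km / (0.870 m/s) = 144000 m / 0.870 m/s = 165500 s = 1.916 d.
k_1 L₀/(k_2−k_1) = 0.151×54.8/(1.51−0.151) = 8.275/1.359 = 6.089 mg/L.
e^(−k_1 t) = e^(−0.151×1.916) = 0.7488; e^(−k_2 t) = e^(−1.51×1.916) = 0.05543.
D = 6.089 × (0.7488 − 0.05543) + 3.98 × 0.05543 = 4.222 + 0.2206 = 4.443 mg/L.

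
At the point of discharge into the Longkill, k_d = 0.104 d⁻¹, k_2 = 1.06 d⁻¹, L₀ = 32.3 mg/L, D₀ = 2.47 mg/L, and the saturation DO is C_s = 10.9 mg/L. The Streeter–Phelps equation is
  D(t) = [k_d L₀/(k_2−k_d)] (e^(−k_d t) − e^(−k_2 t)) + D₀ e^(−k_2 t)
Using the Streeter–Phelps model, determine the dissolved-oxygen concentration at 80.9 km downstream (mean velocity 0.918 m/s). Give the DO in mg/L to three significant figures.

Travel time t = x/v = 80.9 km / (0.918 m/s) = 80900 m / 0.918 m/s = 88130 s = 1.020 d.
k_d L₀/(k_2−k_d) = 0.104×32.3/(1.06−0.104) = 3.359/0.9560 = 3.514 mg/L.
e^(−k_d t) = e^(−0.104×1.020) = 0.8994; e^(−k_2 t) = e^(−1.06×1.020) = 0.3392.
D = 3.514 × (0.8994 − 0.3392) + 2.47 × 0.3392 = 1.968 + 0.8378 = 2.806 mg/L.
DO = C_s − D = 10.9 − 2.806 = 8.094 mg/L.

DO ≈ 8.09 mg/L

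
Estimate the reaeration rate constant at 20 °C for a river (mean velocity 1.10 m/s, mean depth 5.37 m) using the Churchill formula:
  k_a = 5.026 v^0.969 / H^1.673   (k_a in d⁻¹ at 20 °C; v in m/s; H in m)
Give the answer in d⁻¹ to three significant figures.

k_a ≈ 0.331 d⁻¹

k_a = 5.026 × 1.10^0.969 / 5.37^1.673 = 5.026 × 1.097 / 16.64 = 0.3312 d⁻¹.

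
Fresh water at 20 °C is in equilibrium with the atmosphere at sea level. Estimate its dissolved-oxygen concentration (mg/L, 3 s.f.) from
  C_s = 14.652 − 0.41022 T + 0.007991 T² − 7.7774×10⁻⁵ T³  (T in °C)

C_s = 14.652 − 0.41022×20 + 0.007991×20² − 7.7774×10⁻⁵×20³ = 9.022 mg/L.

C_s ≈ 9.02 mg/L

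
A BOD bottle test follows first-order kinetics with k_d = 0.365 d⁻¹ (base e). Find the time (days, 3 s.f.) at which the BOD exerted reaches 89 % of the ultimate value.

y/L₀ = 1 − e^(−k_d t) = 0.89 ⇒ e^(−k_d t) = 0.110
t = −ln(0.110) / 0.365 = 2.207 / 0.365 = 6.047 d.

t ≈ 6.05 d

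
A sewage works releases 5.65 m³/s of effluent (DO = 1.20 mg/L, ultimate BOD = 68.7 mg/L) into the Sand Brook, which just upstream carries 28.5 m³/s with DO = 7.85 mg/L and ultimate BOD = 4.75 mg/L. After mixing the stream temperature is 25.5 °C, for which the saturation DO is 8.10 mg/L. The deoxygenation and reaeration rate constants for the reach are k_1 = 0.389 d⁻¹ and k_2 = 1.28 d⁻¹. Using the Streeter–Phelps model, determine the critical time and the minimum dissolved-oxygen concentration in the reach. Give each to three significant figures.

t_c ≈ 1.08 d; minimum DO ≈ 5.04 mg/L

Mixed DO = (28.5×7.85 + 5.65×1.20)/(28.5+5.65) = 230.5/34.15 = 6.750 mg/L.
Mixed L₀ = (28.5×4.75 + 5.65×68.7)/(34.15) = 523.5/34.15 = 15.33 mg/L.
Initial deficit D₀ = C_s − DO₀ = 8.10 − 6.750 = 1.350 mg/L.
t_c = (1/0.8910) ln[(1.28/0.389)(1 − 1.350×0.8910/(0.389×15.33))] = 1.122 × ln(2.627) = 1.084 d.
D_c = (0.389/1.28) × 15.33 × e^(−0.389×1.084) = 0.3039 × 15.33 × 0.6560 = 3.056 mg/L.
Minimum DO = 8.10 − 3.056 = 5.044 mg/L.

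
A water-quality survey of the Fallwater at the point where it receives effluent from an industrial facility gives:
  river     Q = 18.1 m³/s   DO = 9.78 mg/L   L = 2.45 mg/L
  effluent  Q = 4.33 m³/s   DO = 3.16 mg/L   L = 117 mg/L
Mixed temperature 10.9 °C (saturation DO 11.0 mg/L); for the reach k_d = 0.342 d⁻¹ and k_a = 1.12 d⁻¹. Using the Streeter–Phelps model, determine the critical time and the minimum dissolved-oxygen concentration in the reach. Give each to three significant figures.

t_c ≈ 1.19 d; minimum DO ≈ 6.00 mg/L

Mixed DO = (18.1×9.78 + 4.33×3.16)/(18.1+4.33) = 190.7/22.43 = 8.502 mg/L.
Mixed L₀ = (18.1×2.45 + 4.33×117)/(22.43) = 551.0/22.43 = 24.56 mg/L.
Initial deficit D₀ = C_s − DO₀ = 11.0 − 8.502 = 2.498 mg/L.
t_c = (1/0.7780) ln[(1.12/0.342)(1 − 2.498×0.7780/(0.342×24.56))] = 1.285 × ln(2.517) = 1.187 d.
D_c = (0.342/1.12) × 24.56 × e^(−0.342×1.187) = 0.3054 × 24.56 × 0.6664 = 4.999 mg/L.
Minimum DO = 11.0 − 4.999 = 6.001 mg/L.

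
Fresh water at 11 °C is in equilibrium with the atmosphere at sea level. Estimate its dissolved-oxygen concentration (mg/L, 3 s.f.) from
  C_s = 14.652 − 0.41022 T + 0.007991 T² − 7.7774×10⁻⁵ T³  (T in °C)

C_s = 14.652 − 0.41022×11 + 0.007991×11² − 7.7774×10⁻⁵×11³ = 11.00 mg/L.

C_s ≈ 11.0 mg/L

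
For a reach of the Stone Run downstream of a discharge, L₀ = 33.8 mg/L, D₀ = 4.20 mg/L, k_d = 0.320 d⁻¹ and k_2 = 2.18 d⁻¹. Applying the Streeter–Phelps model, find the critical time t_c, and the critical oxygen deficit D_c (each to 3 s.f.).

t_c ≈ 0.343 d; D_c ≈ 4.45 mg/L

At the critical point dD/dt = 0, so k_d L₀ e^(−k_d t) = k_2 D. Substituting D(t) from the Streeter–Phelps equation and solving for t gives
t_c = ln[(k_2/k_d)(1 − D₀(k_2−k_d)/(k_d L₀))] / (k_2−k_d).
Here k_2−k_d = 1.860 d⁻¹ and 1 − D₀(k_2−k_d)/(k_d L₀) = 1 − 4.20×1.860/(0.320×33.8) = 0.2777, so
t_c = ln(6.812 × 0.2777) / 1.860 = 0.6377 / 1.860 = 0.3428 d.
L(t_c) = L₀ e^(−k_d t_c) = 33.8 × 0.8961 = 30.29 mg/L, and at the critical point k_2 D_c = k_d L, so D_c = (0.320/2.18) × 30.29 = 4.446 mg/L.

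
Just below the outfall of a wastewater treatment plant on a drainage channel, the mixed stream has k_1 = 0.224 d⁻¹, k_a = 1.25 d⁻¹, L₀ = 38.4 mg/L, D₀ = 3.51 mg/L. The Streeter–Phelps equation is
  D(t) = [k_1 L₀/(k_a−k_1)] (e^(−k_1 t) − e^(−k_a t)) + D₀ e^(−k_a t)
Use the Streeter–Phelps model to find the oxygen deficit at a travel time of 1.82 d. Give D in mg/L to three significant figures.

D ≈ 5.08 mg/L

k_1 L₀/(k_a−k_1) = 0.224×38.4/(1.25−0.224) = 8.602/1.026 = 8.384 mg/L.
e^(−k_1 t) = e^(−0.224×1.820) = 0.6652; e^(−k_a t) = e^(−1.25×1.820) = 0.1028.
D = 8.384 × (0.6652 − 0.1028) + 3.51 × 0.1028 = 4.715 + 0.3608 = 5.076 mg/L.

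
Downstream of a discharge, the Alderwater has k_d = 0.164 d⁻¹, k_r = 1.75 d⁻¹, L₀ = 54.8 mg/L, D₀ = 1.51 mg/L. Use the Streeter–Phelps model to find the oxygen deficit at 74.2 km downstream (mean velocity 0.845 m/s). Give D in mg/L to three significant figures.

Travel time t = x/v = 74.2 km / (0.845 m/s) = 74200 m / 0.845 m/s = 87810 s = 1.016 d.
k_d L₀/(k_r−k_d) = 0.164×54.8/(1.75−0.164) = 8.987/1.586 = 5.667 mg/L.
e^(−k_d t) = e^(−0.164×1.016) = 0.8465; e^(−k_r t) = e^(−1.75×1.016) = 0.1689.
D = 5.667 × (0.8465 − 0.1689) + 1.51 × 0.1689 = 3.840 + 0.2550 = 4.095 mg/L.

D ≈ 4.09 mg/L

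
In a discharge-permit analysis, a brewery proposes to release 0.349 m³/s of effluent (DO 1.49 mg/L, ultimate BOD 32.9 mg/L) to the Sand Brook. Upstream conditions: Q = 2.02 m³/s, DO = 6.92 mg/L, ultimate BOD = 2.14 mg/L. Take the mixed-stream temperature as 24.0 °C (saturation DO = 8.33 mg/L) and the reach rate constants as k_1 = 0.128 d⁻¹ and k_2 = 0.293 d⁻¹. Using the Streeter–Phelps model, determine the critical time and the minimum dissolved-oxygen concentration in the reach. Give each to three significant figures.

t_c ≈ 1.64 d; minimum DO ≈ 5.97 mg/L

Mixed DO = (2.02×6.92 + 0.349×1.49)/(2.02+0.349) = 14.50/2.369 = 6.120 mg/L.
Mixed L₀ = (2.02×2.14 + 0.349×32.9)/(2.369) = 15.80/2.369 = 6.672 mg/L.
Initial deficit D₀ = C_s − DO₀ = 8.33 − 6.120 = 2.210 mg/L.
t_c = (1/0.1650) ln[(0.293/0.128)(1 − 2.210×0.1650/(0.128×6.672))] = 6.061 × ln(1.312) = 1.644 d.
D_c = (0.128/0.293) × 6.672 × e^(−0.128×1.644) = 0.4369 × 6.672 × 0.8102 = 2.361 mg/L.
Minimum DO = 8.33 − 2.361 = 5.969 mg/L.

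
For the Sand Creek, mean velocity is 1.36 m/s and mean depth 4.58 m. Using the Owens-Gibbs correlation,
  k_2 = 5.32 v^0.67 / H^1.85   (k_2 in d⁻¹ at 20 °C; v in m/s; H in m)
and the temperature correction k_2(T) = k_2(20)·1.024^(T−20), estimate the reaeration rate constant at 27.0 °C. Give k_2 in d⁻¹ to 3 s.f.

k_2 ≈ 0.462 d⁻¹

k_2(20) = 5.32 × 1.36^0.67 / 4.58^1.85 = 5.32 × 1.229 / 16.70 = 0.3915 d⁻¹.
k_2(27.0) = 0.3915 × 1.024^(27.0−20) = 0.3915 × 1.181 = 0.4623 d⁻¹.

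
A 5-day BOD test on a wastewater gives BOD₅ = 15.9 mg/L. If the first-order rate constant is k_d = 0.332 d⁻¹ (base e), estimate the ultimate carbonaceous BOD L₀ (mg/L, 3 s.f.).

BOD₅ = L₀(1 − e^(−5k_d)) ⇒ L₀ = BOD₅ / (1 − e^(−5×0.332))
= 15.9 / (1 − 0.1901) = 15.9 / 0.8099 = 19.63 mg/L.

L₀ ≈ 19.6 mg/L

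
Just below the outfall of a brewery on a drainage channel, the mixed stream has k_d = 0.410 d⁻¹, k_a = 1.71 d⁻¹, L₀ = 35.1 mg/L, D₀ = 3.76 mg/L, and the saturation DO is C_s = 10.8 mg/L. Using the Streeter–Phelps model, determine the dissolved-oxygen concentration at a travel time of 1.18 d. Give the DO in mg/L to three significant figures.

k_d L₀/(k_a−k_d) = 0.410×35.1/(1.71−0.410) = 14.39/1.300 = 11.07 mg/L.
e^(−k_d t) = e^(−0.410×1.180) = 0.6164; e^(−k_a t) = e^(−1.71×1.180) = 0.1329.
D = 11.07 × (0.6164 − 0.1329) + 3.76 × 0.1329 = 5.352 + 0.4999 = 5.852 mg/L.
DO = C_s − D = 10.8 − 5.852 = 4.948 mg/L.

DO ≈ 4.95 mg/L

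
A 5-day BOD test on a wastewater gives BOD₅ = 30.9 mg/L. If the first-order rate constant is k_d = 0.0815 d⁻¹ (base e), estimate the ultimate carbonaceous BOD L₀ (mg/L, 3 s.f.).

BOD₅ = L₀(1 − e^(−5k_d)) ⇒ L₀ = BOD₅ / (1 − e^(−5×0.0815))
= 30.9 / (1 − 0.6653) = 30.9 / 0.3347 = 92.32 mg/L.

L₀ ≈ 92.3 mg/L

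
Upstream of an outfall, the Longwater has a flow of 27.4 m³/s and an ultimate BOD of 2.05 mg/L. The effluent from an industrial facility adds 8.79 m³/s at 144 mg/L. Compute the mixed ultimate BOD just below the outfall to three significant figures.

Flow-weighted mixing: C = (Q_r C_r + Q_w C_w)/(Q_r + Q_w)
= (27.4×2.05 + 8.79×144)/(27.4 + 8.79) = 1322/36.19 = 36.53 mg/L.

36.5 mg/L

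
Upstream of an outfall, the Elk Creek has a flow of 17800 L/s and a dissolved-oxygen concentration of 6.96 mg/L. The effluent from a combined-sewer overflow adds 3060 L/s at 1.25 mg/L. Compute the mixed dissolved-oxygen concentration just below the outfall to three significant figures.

6.12 mg/L

Flow-weighted mixing: C = (Q_r C_r + Q_w C_w)/(Q_r + Q_w)
= (17800×6.96 + 3060×1.25)/(17800 + 3060) = 127700/20860 = 6.122 mg/L.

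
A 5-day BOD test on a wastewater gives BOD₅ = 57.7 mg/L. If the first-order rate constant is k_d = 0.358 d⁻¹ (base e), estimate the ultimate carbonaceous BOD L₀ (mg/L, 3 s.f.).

L₀ ≈ 69.3 mg/L

BOD₅ = L₀(1 − e^(−5k_d)) ⇒ L₀ = BOD₅ / (1 − e^(−5×0.358))
= 57.7 / (1 − 0.1670) = 57.7 / 0.8330 = 69.26 mg/L.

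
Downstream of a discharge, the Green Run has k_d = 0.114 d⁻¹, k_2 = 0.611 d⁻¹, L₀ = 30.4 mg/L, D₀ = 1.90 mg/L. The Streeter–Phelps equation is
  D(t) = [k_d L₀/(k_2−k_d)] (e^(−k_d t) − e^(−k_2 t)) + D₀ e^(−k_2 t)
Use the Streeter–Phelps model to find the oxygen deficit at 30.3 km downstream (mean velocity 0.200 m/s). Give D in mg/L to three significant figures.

Travel time t = x/v = 30.3 km / (0.200 m/s) = 30300 m / 0.200 m/s = 151500 s = 1.753 d.
k_d L₀/(k_2−k_d) = 0.114×30.4/(0.611−0.114) = 3.466/0.4970 = 6.973 mg/L.
e^(−k_d t) = e^(−0.114×1.753) = 0.8188; e^(−k_2 t) = e^(−0.611×1.753) = 0.3425.
D = 6.973 × (0.8188 − 0.3425) + 1.90 × 0.3425 = 3.321 + 0.6508 = 3.972 mg/L.

D ≈ 3.97 mg/L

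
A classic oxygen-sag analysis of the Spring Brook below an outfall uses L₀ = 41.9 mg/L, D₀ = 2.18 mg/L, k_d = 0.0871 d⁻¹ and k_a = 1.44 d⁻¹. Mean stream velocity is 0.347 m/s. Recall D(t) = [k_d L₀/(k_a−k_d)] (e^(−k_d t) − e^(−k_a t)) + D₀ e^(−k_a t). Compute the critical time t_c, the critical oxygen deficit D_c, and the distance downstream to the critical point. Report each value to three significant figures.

t_c = [1/(k_a−k_d)] ln[(k_a/k_d)(1 − D₀(k_a−k_d)/(k_d L₀))]
= [1/(1.44−0.0871)] ln[(1.44/0.0871)(1 − 2.18×1.353/(0.0871×41.9))]
= (1/1.353) ln[16.53 × 0.1919] = 0.7392 × ln(3.172) = 0.7392 × 1.154 = 0.8532 d.
D_c = (k_d/k_a) L₀ e^(−k_d t_c) = (0.0871/1.44) × 41.9 × e^(−0.0871×0.8532) = 0.06049 × 41.9 × 0.9284 = 2.353 mg/L.
x_c = v t_c = 0.347 m/s × 0.8532 d × 86400 s/d = 25580 m ≈ 25.6 km.

t_c ≈ 0.853 d; D_c ≈ 2.35 mg/L; x_c ≈ 25.6 km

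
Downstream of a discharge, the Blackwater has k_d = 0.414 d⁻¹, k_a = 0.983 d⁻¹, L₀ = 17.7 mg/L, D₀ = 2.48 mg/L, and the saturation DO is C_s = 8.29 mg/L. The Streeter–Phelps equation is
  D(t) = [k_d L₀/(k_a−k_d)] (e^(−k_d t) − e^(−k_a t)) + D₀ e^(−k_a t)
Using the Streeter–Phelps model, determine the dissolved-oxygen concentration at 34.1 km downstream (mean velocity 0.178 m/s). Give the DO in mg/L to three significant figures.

DO ≈ 4.32 mg/L

Travel time t = x/v = 34.1 km / (0.178 m/s) = 34100 m / 0.178 m/s = 191600 s = 2.217 d.
k_d L₀/(k_a−k_d) = 0.414×17.7/(0.983−0.414) = 7.328/0.5690 = 12.88 mg/L.
e^(−k_d t) = e^(−0.414×2.217) = 0.3993; e^(−k_a t) = e^(−0.983×2.217) = 0.1131.
D = 12.88 × (0.3993 − 0.1131) + 2.48 × 0.1131 = 3.686 + 0.2805 = 3.967 mg/L.
DO = C_s − D = 8.29 − 3.967 = 4.323 mg/L.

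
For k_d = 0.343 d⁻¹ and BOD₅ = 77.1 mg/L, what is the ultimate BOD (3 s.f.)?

L₀ ≈ 94.0 mg/L

BOD₅ = L₀(1 − e^(−5k_d)) ⇒ L₀ = BOD₅ / (1 − e^(−5×0.343))
= 77.1 / (1 − 0.1800) = 77.1 / 0.8200 = 94.02 mg/L.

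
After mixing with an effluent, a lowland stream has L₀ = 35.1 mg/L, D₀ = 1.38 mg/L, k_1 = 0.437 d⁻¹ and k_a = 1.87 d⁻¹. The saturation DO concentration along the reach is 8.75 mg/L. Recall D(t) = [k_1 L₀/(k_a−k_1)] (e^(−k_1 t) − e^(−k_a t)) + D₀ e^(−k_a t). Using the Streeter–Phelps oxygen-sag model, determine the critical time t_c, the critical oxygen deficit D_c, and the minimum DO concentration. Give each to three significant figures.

With k_a/k_1 = 4.279 and 1 − D₀(k_a−k_1)/(k_1 L₀) = 0.8711,
t_c = ln(4.279 × 0.8711) / (1.87 − 0.437) = ln(3.727) / 1.433 = 1.316/1.433 = 0.9182 d.
D_c = (k_1/k_a) L₀ e^(−k_1 t_c) = (0.437/1.87) × 35.1 × e^(−0.437×0.9182) = 0.2337 × 35.1 × 0.6695 = 5.492 mg/L.
Minimum DO = C_s − D_c = 8.75 − 5.492 = 3.258 mg/L.

t_c ≈ 0.918 d; D_c ≈ 5.49 mg/L; min DO ≈ 3.26 mg/L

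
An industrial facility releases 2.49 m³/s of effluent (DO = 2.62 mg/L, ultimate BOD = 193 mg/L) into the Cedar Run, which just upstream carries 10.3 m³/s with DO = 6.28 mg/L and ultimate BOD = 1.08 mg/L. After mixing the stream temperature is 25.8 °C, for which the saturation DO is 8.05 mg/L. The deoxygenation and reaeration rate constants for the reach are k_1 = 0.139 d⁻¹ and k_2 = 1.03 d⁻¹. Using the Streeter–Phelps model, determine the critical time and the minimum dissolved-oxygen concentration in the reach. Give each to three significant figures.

Mixed DO = (10.3×6.28 + 2.49×2.62)/(10.3+2.49) = 71.21/12.79 = 5.567 mg/L.
Mixed L₀ = (10.3×1.08 + 2.49×193)/(12.79) = 491.7/12.79 = 38.44 mg/L.
Initial deficit D₀ = C_s − DO₀ = 8.05 − 5.567 = 2.483 mg/L.
t_c = (1/0.8910) ln[(1.03/0.139)(1 − 2.483×0.8910/(0.139×38.44))] = 1.122 × ln(4.343) = 1.648 d.
D_c = (0.139/1.03) × 38.44 × e^(−0.139×1.648) = 0.1350 × 38.44 × 0.7953 = 4.126 mg/L.
Minimum DO = 8.05 − 4.126 = 3.924 mg/L.

t_c ≈ 1.65 d; minimum DO ≈ 3.92 mg/L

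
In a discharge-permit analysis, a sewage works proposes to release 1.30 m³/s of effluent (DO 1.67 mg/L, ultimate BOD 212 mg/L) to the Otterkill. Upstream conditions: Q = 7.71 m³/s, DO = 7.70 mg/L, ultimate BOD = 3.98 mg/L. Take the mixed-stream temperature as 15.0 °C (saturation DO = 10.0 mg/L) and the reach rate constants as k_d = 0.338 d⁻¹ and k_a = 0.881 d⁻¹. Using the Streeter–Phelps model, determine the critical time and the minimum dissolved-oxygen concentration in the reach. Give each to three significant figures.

t_c ≈ 1.47 d; minimum DO ≈ 2.05 mg/L

Mixed DO = (7.71×7.70 + 1.30×1.67)/(7.71+1.30) = 61.54/9.010 = 6.830 mg/L.
Mixed L₀ = (7.71×3.98 + 1.30×212)/(9.010) = 306.3/9.010 = 33.99 mg/L.
Initial deficit D₀ = C_s − DO₀ = 10.0 − 6.830 = 3.170 mg/L.
t_c = (1/0.5430) ln[(0.881/0.338)(1 − 3.170×0.5430/(0.338×33.99))] = 1.842 × ln(2.216) = 1.465 d.
D_c = (0.338/0.881) × 33.99 × e^(−0.338×1.465) = 0.3837 × 33.99 × 0.6094 = 7.948 mg/L.
Minimum DO = 10.0 − 7.948 = 2.052 mg/L.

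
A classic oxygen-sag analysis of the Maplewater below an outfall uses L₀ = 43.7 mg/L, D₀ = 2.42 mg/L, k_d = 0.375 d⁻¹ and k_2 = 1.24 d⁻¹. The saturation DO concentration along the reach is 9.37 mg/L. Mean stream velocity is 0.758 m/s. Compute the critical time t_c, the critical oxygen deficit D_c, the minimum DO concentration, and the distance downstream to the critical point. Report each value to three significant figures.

At the critical point dD/dt = 0, so k_d L₀ e^(−k_d t) = k_2 D. Substituting D(t) from the Streeter–Phelps equation and solving for t gives
t_c = ln[(k_2/k_d)(1 − D₀(k_2−k_d)/(k_d L₀))] / (k_2−k_d).
Here k_2−k_d = 0.8650 d⁻¹ and 1 − D₀(k_2−k_d)/(k_d L₀) = 1 − 2.42×0.8650/(0.375×43.7) = 0.8723, so
t_c = ln(3.307 × 0.8723) / 0.8650 = 1.059 / 0.8650 = 1.225 d.
D_c = (k_d/k_2) L₀ e^(−k_d t_c) = (0.375/1.24) × 43.7 × e^(−0.375×1.225) = 0.3024 × 43.7 × 0.6318 = 8.349 mg/L.
Minimum DO = C_s − D_c = 9.37 − 8.349 = 1.021 mg/L.
x_c = v t_c = 0.758 m/s × 1.225 d × 86400 s/d = 80200 m ≈ 80.2 km.

t_c ≈ 1.22 d; D_c ≈ 8.35 mg/L; min DO ≈ 1.02 mg/L; x_c ≈ 80.2 km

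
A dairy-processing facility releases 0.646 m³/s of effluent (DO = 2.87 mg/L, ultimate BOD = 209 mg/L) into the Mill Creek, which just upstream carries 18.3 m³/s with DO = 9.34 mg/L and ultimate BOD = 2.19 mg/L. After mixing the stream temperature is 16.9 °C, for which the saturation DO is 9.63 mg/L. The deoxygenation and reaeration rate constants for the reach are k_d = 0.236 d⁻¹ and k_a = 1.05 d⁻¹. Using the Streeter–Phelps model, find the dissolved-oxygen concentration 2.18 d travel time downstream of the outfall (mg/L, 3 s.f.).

DO ≈ 8.25 mg/L

Mixed DO = (18.3×9.34 + 0.646×2.87)/(18.3+0.646) = 172.8/18.95 = 9.119 mg/L.
Mixed L₀ = (18.3×2.19 + 0.646×209)/(18.95) = 175.1/18.95 = 9.242 mg/L.
Initial deficit D₀ = C_s − DO₀ = 9.63 − 9.119 = 0.5106 mg/L.
D(2.18) = [0.236×9.242/(1.05−0.236)](e^(−0.236×2.18) − e^(−1.05×2.18)) + 0.5106 e^(−1.05×2.18)
= 2.679 × (0.5978 − 0.1014) + 0.5106 × 0.1014 = 1.382 mg/L.
DO = 9.63 − 1.382 = 8.248 mg/L.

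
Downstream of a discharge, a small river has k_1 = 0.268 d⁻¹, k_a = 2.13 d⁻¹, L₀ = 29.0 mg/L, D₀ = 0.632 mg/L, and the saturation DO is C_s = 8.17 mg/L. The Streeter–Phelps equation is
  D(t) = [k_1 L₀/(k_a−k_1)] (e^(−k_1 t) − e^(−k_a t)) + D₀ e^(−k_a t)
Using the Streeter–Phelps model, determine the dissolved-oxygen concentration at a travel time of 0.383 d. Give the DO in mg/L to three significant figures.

DO ≈ 5.97 mg/L

k_1 L₀/(k_a−k_1) = 0.268×29.0/(2.13−0.268) = 7.772/1.862 = 4.174 mg/L.
e^(−k_1 t) = e^(−0.268×0.3830) = 0.9024; e^(−k_a t) = e^(−2.13×0.3830) = 0.4423.
D = 4.174 × (0.9024 − 0.4423) + 0.632 × 0.4423 = 1.921 + 0.2795 = 2.200 mg/L.
DO = C_s − D = 8.17 − 2.200 = 5.970 mg/L.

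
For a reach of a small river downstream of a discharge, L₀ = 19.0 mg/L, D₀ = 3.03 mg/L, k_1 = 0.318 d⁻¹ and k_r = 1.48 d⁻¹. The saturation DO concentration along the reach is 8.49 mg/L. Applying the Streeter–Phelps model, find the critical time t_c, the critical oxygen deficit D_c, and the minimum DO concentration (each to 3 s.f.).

t_c ≈ 0.571 d; D_c ≈ 3.40 mg/L; min DO ≈ 5.09 mg/L

t_c = [1/(k_r−k_1)] ln[(k_r/k_1)(1 − D₀(k_r−k_1)/(k_1 L₀))]
= [1/(1.48−0.318)] ln[(1.48/0.318)(1 − 3.03×1.162/(0.318×19.0))]
= (1/1.162) ln[4.654 × 0.4173] = 0.8606 × ln(1.942) = 0.8606 × 0.6637 = 0.5712 d.
D_c = (k_1/k_r) L₀ e^(−k_1 t_c) = (0.318/1.48) × 19.0 × e^(−0.318×0.5712) = 0.2149 × 19.0 × 0.8339 = 3.404 mg/L.
Minimum DO = C_s − D_c = 8.49 − 3.404 = 5.086 mg/L.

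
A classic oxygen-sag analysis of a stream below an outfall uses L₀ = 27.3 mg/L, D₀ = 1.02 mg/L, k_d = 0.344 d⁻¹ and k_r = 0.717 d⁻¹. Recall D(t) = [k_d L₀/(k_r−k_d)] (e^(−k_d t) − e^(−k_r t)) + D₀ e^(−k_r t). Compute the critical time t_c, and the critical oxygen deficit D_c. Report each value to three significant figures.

t_c ≈ 1.86 d; D_c ≈ 6.91 mg/L

t_c = [1/(k_r−k_d)] ln[(k_r/k_d)(1 − D₀(k_r−k_d)/(k_d L₀))]
= [1/(0.717−0.344)] ln[(0.717/0.344)(1 − 1.02×0.3730/(0.344×27.3))]
= (1/0.3730) ln[2.084 × 0.9595] = 2.681 × ln(2.000) = 2.681 × 0.6931 = 1.858 d.
D_c = (k_d/k_r) L₀ e^(−k_d t_c) = (0.344/0.717) × 27.3 × e^(−0.344×1.858) = 0.4798 × 27.3 × 0.5277 = 6.912 mg/L.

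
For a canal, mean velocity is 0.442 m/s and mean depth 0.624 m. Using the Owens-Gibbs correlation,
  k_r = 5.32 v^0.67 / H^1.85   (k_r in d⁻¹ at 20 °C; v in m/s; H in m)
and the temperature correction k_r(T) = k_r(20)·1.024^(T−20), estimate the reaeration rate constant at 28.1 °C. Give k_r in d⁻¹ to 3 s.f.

k_r(20) = 5.32 × 0.442^0.67 / 0.624^1.85 = 5.32 × 0.5787 / 0.4179 = 7.366 d⁻¹.
k_r(28.1) = 7.366 × 1.024^(28.1−20) = 7.366 × 1.212 = 8.927 d⁻¹.

k_r ≈ 8.93 d⁻¹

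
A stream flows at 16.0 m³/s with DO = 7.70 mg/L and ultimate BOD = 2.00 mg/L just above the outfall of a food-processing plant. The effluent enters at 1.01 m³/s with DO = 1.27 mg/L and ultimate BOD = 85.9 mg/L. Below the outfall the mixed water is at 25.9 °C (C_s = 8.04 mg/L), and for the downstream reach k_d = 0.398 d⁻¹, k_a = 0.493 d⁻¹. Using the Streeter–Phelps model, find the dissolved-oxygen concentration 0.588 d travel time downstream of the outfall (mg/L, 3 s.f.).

DO ≈ 6.24 mg/L

Mixed DO = (16.0×7.70 + 1.01×1.27)/(16.0+1.01) = 124.5/17.01 = 7.318 mg/L.
Mixed L₀ = (16.0×2.00 + 1.01×85.9)/(17.01) = 118.8/17.01 = 6.982 mg/L.
Initial deficit D₀ = C_s − DO₀ = 8.04 − 7.318 = 0.7218 mg/L.
D(0.588) = [0.398×6.982/(0.493−0.398)](e^(−0.398×0.588) − e^(−0.493×0.588)) + 0.7218 e^(−0.493×0.588)
= 29.25 × (0.7913 − 0.7484) + 0.7218 × 0.7484 = 1.798 mg/L.
DO = 8.04 − 1.798 = 6.242 mg/L.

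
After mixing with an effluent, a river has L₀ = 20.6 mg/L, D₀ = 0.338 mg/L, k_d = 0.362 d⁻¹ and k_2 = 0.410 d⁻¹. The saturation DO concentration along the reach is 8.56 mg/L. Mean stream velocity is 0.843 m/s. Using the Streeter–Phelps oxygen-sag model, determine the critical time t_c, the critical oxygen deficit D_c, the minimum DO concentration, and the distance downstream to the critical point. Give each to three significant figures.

t_c ≈ 2.55 d; D_c ≈ 7.23 mg/L; min DO ≈ 1.33 mg/L; x_c ≈ 186 km

t_c = [1/(k_2−k_d)] ln[(k_2/k_d)(1 − D₀(k_2−k_d)/(k_d L₀))]
= [1/(0.410−0.362)] ln[(0.410/0.362)(1 − 0.338×0.04800/(0.362×20.6))]
= (1/0.04800) ln[1.133 × 0.9978] = 20.83 × ln(1.130) = 20.83 × 0.1223 = 2.549 d.
D_c = (k_d/k_2) L₀ e^(−k_d t_c) = (0.362/0.410) × 20.6 × e^(−0.362×2.549) = 0.8829 × 20.6 × 0.3975 = 7.229 mg/L.
Minimum DO = C_s − D_c = 8.56 − 7.229 = 1.331 mg/L.
x_c = v t_c = 0.843 m/s × 2.549 d × 86400 s/d = 185600 m ≈ 186 km.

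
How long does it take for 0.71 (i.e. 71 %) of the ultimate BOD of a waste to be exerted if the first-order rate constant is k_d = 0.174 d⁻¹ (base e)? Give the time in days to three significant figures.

t ≈ 7.11 d

y/L₀ = 1 − e^(−k_d t) = 0.71 ⇒ e^(−k_d t) = 0.290
t = −ln(0.290) / 0.174 = 1.238 / 0.174 = 7.114 d.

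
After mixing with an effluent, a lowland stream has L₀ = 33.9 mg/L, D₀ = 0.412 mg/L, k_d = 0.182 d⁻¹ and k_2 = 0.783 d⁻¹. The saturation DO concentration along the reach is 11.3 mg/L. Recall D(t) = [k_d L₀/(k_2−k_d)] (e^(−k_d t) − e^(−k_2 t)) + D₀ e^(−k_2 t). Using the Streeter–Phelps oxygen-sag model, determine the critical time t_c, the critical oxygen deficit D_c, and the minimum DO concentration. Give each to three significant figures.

t_c ≈ 2.36 d; D_c ≈ 5.13 mg/L; min DO ≈ 6.17 mg/L

t_c = [1/(k_2−k_d)] ln[(k_2/k_d)(1 − D₀(k_2−k_d)/(k_d L₀))]
= [1/(0.783−0.182)] ln[(0.783/0.182)(1 − 0.412×0.6010/(0.182×33.9))]
= (1/0.6010) ln[4.302 × 0.9599] = 1.664 × ln(4.130) = 1.664 × 1.418 = 2.360 d.
L(t_c) = L₀ e^(−k_d t_c) = 33.9 × 0.6509 = 22.06 mg/L, and at the critical point k_2 D_c = k_d L, so D_c = (0.182/0.783) × 22.06 = 5.129 mg/L.
Minimum DO = C_s − D_c = 11.3 − 5.129 = 6.171 mg/L.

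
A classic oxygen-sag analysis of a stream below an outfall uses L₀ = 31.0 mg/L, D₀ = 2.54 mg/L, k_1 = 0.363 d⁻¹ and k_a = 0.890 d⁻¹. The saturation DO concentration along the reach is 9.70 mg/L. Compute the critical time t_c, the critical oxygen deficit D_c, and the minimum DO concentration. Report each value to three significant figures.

With k_a/k_1 = 2.452 and 1 − D₀(k_a−k_1)/(k_1 L₀) = 0.8810,
t_c = ln(2.452 × 0.8810) / (0.890 − 0.363) = ln(2.160) / 0.5270 = 0.7702/0.5270 = 1.461 d.
D_c = (k_1/k_a) L₀ e^(−k_1 t_c) = (0.363/0.890) × 31.0 × e^(−0.363×1.461) = 0.4079 × 31.0 × 0.5883 = 7.438 mg/L.
Minimum DO = C_s − D_c = 9.70 − 7.438 = 2.262 mg/L.

t_c ≈ 1.46 d; D_c ≈ 7.44 mg/L; min DO ≈ 2.26 mg/L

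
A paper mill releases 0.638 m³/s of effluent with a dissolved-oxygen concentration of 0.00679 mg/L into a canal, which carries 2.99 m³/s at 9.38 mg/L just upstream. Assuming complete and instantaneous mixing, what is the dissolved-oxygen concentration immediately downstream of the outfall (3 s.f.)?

Flow-weighted mixing: C = (Q_r C_r + Q_w C_w)/(Q_r + Q_w)
= (2.99×9.38 + 0.638×0.00679)/(2.99 + 0.638) = 28.05/3.628 = 7.732 mg/L.

7.73 mg/L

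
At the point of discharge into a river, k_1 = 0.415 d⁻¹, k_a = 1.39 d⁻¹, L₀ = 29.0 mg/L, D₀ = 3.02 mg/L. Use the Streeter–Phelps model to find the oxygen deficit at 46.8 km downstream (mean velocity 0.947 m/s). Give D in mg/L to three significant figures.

Travel time t = x/v = 46.8 km / (0.947 m/s) = 46800 m / 0.947 m/s = 49420 s = 0.5720 d.
k_1 L₀/(k_a−k_1) = 0.415×29.0/(1.39−0.415) = 12.04/0.9750 = 12.34 mg/L.
e^(−k_1 t) = e^(−0.415×0.5720) = 0.7887; e^(−k_a t) = e^(−1.39×0.5720) = 0.4516.
D = 12.34 × (0.7887 − 0.4516) + 3.02 × 0.4516 = 4.162 + 1.364 = 5.525 mg/L.

D ≈ 5.53 mg/L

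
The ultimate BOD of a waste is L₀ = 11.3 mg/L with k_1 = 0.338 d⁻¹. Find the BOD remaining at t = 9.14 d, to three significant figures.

L_t = L₀ e^(−k_1 t) = 11.3 × e^(−0.338×9.14) = 11.3 × 0.04553 = 0.5145 mg/L.

L ≈ 0.515 mg/L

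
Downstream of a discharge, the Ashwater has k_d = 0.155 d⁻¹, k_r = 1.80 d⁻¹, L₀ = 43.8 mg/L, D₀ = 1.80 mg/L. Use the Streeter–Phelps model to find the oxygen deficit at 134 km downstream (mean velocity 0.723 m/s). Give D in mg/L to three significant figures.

D ≈ 2.91 mg/L

Travel time t = x/v = 134 km / (0.723 m/s) = 134000 m / 0.723 m/s = 185300 s = 2.145 d.
k_d L₀/(k_r−k_d) = 0.155×43.8/(1.80−0.155) = 6.789/1.645 = 4.127 mg/L.
e^(−k_d t) = e^(−0.155×2.145) = 0.7171; e^(−k_r t) = e^(−1.80×2.145) = 0.02104.
D = 4.127 × (0.7171 − 0.02104) + 1.80 × 0.02104 = 2.873 + 0.03788 = 2.911 mg/L.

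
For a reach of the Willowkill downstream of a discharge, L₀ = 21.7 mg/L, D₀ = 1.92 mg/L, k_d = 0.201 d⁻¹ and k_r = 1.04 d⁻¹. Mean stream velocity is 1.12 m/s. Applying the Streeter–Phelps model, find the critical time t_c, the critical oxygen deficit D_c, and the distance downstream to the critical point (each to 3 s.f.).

t_c = [1/(k_r−k_d)] ln[(k_r/k_d)(1 − D₀(k_r−k_d)/(k_d L₀))]
= [1/(1.04−0.201)] ln[(1.04/0.201)(1 − 1.92×0.8390/(0.201×21.7))]
= (1/0.8390) ln[5.174 × 0.6307] = 1.192 × ln(3.263) = 1.192 × 1.183 = 1.410 d.
L(t_c) = L₀ e^(−k_d t_c) = 21.7 × 0.7533 = 16.35 mg/L, and at the critical point k_r D_c = k_d L, so D_c = (0.201/1.04) × 16.35 = 3.159 mg/L.
x_c = v t_c = 1.12 m/s × 1.410 d × 86400 s/d = 136400 m ≈ 136 km.

t_c ≈ 1.41 d; D_c ≈ 3.16 mg/L; x_c ≈ 136 km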